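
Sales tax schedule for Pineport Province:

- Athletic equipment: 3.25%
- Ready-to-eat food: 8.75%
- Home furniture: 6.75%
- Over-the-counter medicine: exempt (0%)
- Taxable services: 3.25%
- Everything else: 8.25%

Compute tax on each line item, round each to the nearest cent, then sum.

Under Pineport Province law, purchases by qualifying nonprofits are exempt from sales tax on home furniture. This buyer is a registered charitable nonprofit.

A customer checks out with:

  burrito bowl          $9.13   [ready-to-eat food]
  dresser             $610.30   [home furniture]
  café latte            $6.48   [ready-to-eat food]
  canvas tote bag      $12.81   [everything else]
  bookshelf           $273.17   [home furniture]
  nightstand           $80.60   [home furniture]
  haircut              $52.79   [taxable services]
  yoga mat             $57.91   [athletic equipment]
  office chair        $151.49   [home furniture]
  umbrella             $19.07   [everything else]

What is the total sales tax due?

$7.60

Burrito bowl $9.13: ready-to-eat food → 8.75% → $0.80
Dresser $610.30: home furniture, buyer-exempt → 0% → $0.00
Café latte $6.48: ready-to-eat food → 8.75% → $0.57
Canvas tote bag $12.81: everything else → 8.25% → $1.06
Bookshelf $273.17: home furniture, buyer-exempt → 0% → $0.00
Nightstand $80.60: home furniture, buyer-exempt → 0% → $0.00
Haircut $52.79: taxable services → 3.25% → $1.72
Yoga mat $57.91: athletic equipment → 3.25% → $1.88
Office chair $151.49: home furniture, buyer-exempt → 0% → $0.00
Umbrella $19.07: everything else → 8.25% → $1.57
Total tax = $0.80 + $0.57 + $1.06 + $1.72 + $1.88 + $1.57 = $7.60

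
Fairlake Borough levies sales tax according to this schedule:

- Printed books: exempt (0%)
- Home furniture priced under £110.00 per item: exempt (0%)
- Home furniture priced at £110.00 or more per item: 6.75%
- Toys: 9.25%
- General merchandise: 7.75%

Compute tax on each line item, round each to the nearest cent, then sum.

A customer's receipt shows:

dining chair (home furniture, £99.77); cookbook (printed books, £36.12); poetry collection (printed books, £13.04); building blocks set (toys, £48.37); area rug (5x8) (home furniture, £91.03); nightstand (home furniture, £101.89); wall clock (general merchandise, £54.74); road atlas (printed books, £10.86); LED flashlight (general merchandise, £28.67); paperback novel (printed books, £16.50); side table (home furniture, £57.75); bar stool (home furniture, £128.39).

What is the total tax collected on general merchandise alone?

Wall clock £54.74: general merchandise → 7.75% → £4.24
LED flashlight £28.67: general merchandise → 7.75% → £2.22
Tax on general merchandise = £4.24 + £2.22 = £6.46

£6.46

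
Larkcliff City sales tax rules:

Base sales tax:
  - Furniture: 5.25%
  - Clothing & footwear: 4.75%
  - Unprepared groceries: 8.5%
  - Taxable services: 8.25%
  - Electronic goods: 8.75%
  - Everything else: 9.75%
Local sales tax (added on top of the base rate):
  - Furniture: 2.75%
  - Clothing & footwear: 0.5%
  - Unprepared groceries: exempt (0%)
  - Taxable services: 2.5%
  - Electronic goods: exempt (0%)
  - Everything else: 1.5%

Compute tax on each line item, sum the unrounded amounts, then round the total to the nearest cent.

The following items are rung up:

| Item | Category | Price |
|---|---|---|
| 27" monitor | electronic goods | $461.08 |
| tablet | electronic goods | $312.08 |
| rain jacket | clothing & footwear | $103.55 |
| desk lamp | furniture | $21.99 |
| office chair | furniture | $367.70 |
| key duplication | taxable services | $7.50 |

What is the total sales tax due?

27" monitor $461.08: electronic goods → 8.75% + 0% local = 8.75% → $40.3445
Tablet $312.08: electronic goods → 8.75% + 0% local = 8.75% → $27.307
Rain jacket $103.55: clothing & footwear → 4.75% + 0.5% local = 5.25% → $5.436375
Desk lamp $21.99: furniture → 5.25% + 2.75% local = 8% → $1.7592
Office chair $367.70: furniture → 5.25% + 2.75% local = 8% → $29.416
Key duplication $7.50: taxable services → 8.25% + 2.5% local = 10.75% → $0.80625
Unrounded tax sum = $105.069325 → $105.07

$105.07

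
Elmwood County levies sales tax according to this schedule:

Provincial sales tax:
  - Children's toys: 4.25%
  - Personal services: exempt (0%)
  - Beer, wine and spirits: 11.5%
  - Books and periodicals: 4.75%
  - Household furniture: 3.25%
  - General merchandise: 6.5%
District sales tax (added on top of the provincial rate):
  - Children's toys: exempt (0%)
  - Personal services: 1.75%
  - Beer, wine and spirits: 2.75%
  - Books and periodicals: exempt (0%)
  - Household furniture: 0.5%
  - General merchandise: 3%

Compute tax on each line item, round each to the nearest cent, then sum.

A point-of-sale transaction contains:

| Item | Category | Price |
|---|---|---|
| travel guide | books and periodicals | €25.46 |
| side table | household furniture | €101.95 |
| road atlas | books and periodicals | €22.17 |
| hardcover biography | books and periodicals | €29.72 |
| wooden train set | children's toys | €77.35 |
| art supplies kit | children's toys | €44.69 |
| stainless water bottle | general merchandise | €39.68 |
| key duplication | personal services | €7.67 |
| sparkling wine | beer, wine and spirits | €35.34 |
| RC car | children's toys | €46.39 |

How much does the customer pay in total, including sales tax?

Travel guide €25.46: books and periodicals → 4.75% + 0% district = 4.75% → €1.21
Side table €101.95: household furniture → 3.25% + 0.5% district = 3.75% → €3.82
Road atlas €22.17: books and periodicals → 4.75% + 0% district = 4.75% → €1.05
Hardcover biography €29.72: books and periodicals → 4.75% + 0% district = 4.75% → €1.41
Wooden train set €77.35: children's toys → 4.25% + 0% district = 4.25% → €3.29
Art supplies kit €44.69: children's toys → 4.25% + 0% district = 4.25% → €1.90
Stainless water bottle €39.68: general merchandise → 6.5% + 3% district = 9.5% → €3.77
Key duplication €7.67: personal services → 0% + 1.75% district = 1.75% → €0.13
Sparkling wine €35.34: beer, wine and spirits → 11.5% + 2.75% district = 14.25% → €5.04
RC car €46.39: children's toys → 4.25% + 0% district = 4.25% → €1.97
Subtotal = €430.42; tax = €23.59; total due = €454.01

€454.01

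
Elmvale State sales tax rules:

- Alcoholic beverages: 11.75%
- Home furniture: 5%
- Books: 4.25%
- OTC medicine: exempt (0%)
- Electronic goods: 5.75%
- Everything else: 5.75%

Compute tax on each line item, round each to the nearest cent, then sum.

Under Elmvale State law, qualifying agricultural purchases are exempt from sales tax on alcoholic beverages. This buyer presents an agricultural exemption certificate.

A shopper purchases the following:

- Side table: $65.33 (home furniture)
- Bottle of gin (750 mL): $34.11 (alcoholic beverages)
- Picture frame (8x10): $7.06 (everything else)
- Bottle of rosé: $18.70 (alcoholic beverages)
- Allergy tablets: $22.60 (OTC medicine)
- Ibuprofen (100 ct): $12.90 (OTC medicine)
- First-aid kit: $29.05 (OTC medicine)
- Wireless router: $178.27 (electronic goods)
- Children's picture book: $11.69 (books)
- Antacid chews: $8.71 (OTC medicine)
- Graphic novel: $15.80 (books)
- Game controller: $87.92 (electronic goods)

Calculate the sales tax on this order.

Side table $65.33: home furniture → 5% → $3.27
Bottle of gin (750 mL) $34.11: alcoholic beverages, buyer-exempt → 0% → $0.00
Picture frame (8x10) $7.06: everything else → 5.75% → $0.41
Bottle of rosé $18.70: alcoholic beverages, buyer-exempt → 0% → $0.00
Allergy tablets $22.60: OTC medicine → 0% → $0.00
Ibuprofen (100 ct) $12.90: OTC medicine → 0% → $0.00
First-aid kit $29.05: OTC medicine → 0% → $0.00
Wireless router $178.27: electronic goods → 5.75% → $10.25
Children's picture book $11.69: books → 4.25% → $0.50
Antacid chews $8.71: OTC medicine → 0% → $0.00
Graphic novel $15.80: books → 4.25% → $0.67
Game controller $87.92: electronic goods → 5.75% → $5.06
Total tax = $3.27 + $0.41 + $10.25 + $0.50 + $0.67 + $5.06 = $20.16

$20.16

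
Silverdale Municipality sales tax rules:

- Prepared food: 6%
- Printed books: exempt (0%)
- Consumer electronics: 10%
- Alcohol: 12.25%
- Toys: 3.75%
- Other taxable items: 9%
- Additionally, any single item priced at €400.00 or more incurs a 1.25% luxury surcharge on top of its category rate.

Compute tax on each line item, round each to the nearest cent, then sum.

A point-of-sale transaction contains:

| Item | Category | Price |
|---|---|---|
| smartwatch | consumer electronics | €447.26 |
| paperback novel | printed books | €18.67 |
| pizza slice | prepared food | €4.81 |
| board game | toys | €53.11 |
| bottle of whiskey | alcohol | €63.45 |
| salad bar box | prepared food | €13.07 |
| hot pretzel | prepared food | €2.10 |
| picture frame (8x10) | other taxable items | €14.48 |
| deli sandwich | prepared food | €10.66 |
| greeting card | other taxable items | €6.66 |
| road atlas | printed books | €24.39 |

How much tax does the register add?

€63.82

Smartwatch €447.26: consumer electronics → 10% + 1.25% surcharge = 11.25% → €50.32
Paperback novel €18.67: printed books → 0% → €0.00
Pizza slice €4.81: prepared food → 6% → €0.29
Board game €53.11: toys → 3.75% → €1.99
Bottle of whiskey €63.45: alcohol → 12.25% → €7.77
Salad bar box €13.07: prepared food → 6% → €0.78
Hot pretzel €2.10: prepared food → 6% → €0.13
Picture frame (8x10) €14.48: other taxable items → 9% → €1.30
Deli sandwich €10.66: prepared food → 6% → €0.64
Greeting card €6.66: other taxable items → 9% → €0.60
Road atlas €24.39: printed books → 0% → €0.00
Total tax = €50.32 + €0.29 + €1.99 + €7.77 + €0.78 + €0.13 + €1.30 + €0.64 + €0.60 = €63.82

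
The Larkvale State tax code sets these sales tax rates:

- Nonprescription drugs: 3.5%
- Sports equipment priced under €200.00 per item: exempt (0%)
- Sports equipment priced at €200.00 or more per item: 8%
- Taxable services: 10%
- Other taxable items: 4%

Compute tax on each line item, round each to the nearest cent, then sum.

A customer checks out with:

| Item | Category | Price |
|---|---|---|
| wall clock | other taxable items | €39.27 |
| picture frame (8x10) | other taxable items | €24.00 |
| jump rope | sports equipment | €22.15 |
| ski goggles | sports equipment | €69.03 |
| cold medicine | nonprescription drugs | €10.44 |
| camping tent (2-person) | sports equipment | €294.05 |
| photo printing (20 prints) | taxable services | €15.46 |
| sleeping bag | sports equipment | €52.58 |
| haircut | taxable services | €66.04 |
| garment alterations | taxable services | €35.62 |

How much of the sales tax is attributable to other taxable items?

€2.53

Wall clock €39.27: other taxable items → 4% → €1.57
Picture frame (8x10) €24.00: other taxable items → 4% → €0.96
Tax on other taxable items = €1.57 + €0.96 = €2.53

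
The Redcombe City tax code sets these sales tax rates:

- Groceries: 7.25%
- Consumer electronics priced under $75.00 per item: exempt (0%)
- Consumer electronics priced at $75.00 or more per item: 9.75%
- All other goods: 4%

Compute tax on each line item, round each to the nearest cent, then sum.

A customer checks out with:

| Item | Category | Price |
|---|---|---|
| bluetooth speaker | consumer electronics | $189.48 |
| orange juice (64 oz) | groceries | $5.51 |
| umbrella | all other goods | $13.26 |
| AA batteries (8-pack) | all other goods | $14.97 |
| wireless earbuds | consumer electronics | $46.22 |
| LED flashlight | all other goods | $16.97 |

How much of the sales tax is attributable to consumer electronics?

Bluetooth speaker $189.48: consumer electronics, $75.00 or more → 9.75% → $18.47
Wireless earbuds $46.22: consumer electronics, under $75.00 → 0% → $0.00
Tax on consumer electronics = $18.47 + $0.00 = $18.47

$18.47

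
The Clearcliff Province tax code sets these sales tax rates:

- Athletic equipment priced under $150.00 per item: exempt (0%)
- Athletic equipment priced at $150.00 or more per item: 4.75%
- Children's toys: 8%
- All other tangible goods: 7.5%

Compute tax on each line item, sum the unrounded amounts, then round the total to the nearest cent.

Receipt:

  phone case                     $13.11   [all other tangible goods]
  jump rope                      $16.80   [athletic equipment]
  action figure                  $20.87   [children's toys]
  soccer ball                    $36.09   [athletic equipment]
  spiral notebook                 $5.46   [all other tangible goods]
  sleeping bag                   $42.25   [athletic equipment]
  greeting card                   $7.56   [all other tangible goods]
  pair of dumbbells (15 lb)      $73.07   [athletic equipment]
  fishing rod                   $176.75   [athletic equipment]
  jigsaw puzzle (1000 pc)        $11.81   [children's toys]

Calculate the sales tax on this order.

$12.97

Phone case $13.11: all other tangible goods → 7.5% → $0.98325
Jump rope $16.80: athletic equipment, under $150.00 → 0% → $0.00
Action figure $20.87: children's toys → 8% → $1.6696
Soccer ball $36.09: athletic equipment, under $150.00 → 0% → $0.00
Spiral notebook $5.46: all other tangible goods → 7.5% → $0.4095
Sleeping bag $42.25: athletic equipment, under $150.00 → 0% → $0.00
Greeting card $7.56: all other tangible goods → 7.5% → $0.567
Pair of dumbbells (15 lb) $73.07: athletic equipment, under $150.00 → 0% → $0.00
Fishing rod $176.75: athletic equipment, $150.00 or more → 4.75% → $8.395625
Jigsaw puzzle (1000 pc) $11.81: children's toys → 8% → $0.9448
Unrounded tax sum = $12.969775 → $12.97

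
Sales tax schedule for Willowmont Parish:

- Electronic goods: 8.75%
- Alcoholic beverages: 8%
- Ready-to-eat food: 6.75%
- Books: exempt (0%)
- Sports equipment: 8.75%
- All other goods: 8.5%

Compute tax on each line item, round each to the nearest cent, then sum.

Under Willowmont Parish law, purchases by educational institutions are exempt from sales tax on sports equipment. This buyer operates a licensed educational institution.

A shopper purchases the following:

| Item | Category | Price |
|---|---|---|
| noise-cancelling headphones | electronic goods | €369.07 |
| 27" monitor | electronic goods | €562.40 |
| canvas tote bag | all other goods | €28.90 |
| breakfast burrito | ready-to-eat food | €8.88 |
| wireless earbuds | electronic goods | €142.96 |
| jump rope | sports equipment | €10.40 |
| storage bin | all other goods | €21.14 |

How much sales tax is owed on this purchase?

€98.87

Noise-cancelling headphones €369.07: electronic goods → 8.75% → €32.29
27" monitor €562.40: electronic goods → 8.75% → €49.21
Canvas tote bag €28.90: all other goods → 8.5% → €2.46
Breakfast burrito €8.88: ready-to-eat food → 6.75% → €0.60
Wireless earbuds €142.96: electronic goods → 8.75% → €12.51
Jump rope €10.40: sports equipment, buyer-exempt → 0% → €0.00
Storage bin €21.14: all other goods → 8.5% → €1.80
Total tax = €32.29 + €49.21 + €2.46 + €0.60 + €12.51 + €1.80 = €98.87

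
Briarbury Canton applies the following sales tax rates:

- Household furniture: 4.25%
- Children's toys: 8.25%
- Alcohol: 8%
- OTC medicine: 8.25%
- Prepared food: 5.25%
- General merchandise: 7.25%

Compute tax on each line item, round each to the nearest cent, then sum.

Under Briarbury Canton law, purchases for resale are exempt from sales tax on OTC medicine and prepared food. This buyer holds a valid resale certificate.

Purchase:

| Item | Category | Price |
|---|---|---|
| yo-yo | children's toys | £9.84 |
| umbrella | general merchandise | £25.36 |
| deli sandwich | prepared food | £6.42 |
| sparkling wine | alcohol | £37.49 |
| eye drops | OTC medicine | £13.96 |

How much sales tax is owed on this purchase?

Yo-yo £9.84: children's toys → 8.25% → £0.81
Umbrella £25.36: general merchandise → 7.25% → £1.84
Deli sandwich £6.42: prepared food, buyer-exempt → 0% → £0.00
Sparkling wine £37.49: alcohol → 8% → £3.00
Eye drops £13.96: OTC medicine, buyer-exempt → 0% → £0.00
Total tax = £0.81 + £1.84 + £3.00 = £5.65

£5.65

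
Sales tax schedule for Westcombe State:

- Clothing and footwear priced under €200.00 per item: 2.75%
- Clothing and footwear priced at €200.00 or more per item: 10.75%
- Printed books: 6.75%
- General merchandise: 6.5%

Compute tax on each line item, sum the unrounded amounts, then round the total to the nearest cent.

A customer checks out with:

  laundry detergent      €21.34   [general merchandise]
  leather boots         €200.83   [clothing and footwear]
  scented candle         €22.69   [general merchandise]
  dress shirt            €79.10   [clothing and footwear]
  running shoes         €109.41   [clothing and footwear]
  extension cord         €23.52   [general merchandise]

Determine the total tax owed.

Laundry detergent €21.34: general merchandise → 6.5% → €1.3871
Leather boots €200.83: clothing and footwear, €200.00 or more → 10.75% → €21.589225
Scented candle €22.69: general merchandise → 6.5% → €1.47485
Dress shirt €79.10: clothing and footwear, under €200.00 → 2.75% → €2.17525
Running shoes €109.41: clothing and footwear, under €200.00 → 2.75% → €3.008775
Extension cord €23.52: general merchandise → 6.5% → €1.5288
Unrounded tax sum = €31.164 → €31.16

€31.16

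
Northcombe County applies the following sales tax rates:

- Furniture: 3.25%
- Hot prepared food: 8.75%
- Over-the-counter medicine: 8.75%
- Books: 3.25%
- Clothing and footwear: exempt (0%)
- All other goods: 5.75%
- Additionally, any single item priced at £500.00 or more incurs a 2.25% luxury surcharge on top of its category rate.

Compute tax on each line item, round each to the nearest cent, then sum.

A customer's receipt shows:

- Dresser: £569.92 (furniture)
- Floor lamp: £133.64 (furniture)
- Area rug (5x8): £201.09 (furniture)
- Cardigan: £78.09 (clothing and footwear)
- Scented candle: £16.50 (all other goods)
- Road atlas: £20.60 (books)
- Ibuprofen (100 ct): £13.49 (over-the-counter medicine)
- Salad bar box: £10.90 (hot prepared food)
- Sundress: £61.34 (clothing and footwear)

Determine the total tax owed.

£45.98

Dresser £569.92: furniture → 3.25% + 2.25% surcharge = 5.5% → £31.35
Floor lamp £133.64: furniture → 3.25% → £4.34
Area rug (5x8) £201.09: furniture → 3.25% → £6.54
Cardigan £78.09: clothing and footwear → 0% → £0.00
Scented candle £16.50: all other goods → 5.75% → £0.95
Road atlas £20.60: books → 3.25% → £0.67
Ibuprofen (100 ct) £13.49: over-the-counter medicine → 8.75% → £1.18
Salad bar box £10.90: hot prepared food → 8.75% → £0.95
Sundress £61.34: clothing and footwear → 0% → £0.00
Total tax = £31.35 + £4.34 + £6.54 + £0.95 + £0.67 + £1.18 + £0.95 = £45.98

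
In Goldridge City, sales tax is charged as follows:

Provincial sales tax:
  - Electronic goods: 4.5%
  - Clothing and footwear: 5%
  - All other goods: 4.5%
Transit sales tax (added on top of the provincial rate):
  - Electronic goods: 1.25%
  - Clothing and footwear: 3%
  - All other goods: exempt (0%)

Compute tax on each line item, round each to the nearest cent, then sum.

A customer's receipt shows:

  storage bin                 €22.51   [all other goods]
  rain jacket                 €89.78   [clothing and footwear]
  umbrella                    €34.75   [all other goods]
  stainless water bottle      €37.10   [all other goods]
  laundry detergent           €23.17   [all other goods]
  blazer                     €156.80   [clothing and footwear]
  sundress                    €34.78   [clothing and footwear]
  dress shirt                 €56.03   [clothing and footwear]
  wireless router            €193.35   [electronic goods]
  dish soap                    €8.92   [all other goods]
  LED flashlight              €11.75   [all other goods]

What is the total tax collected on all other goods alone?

€6.21

Storage bin €22.51: all other goods → 4.5% + 0% transit = 4.5% → €1.01
Umbrella €34.75: all other goods → 4.5% + 0% transit = 4.5% → €1.56
Stainless water bottle €37.10: all other goods → 4.5% + 0% transit = 4.5% → €1.67
Laundry detergent €23.17: all other goods → 4.5% + 0% transit = 4.5% → €1.04
Dish soap €8.92: all other goods → 4.5% + 0% transit = 4.5% → €0.40
LED flashlight €11.75: all other goods → 4.5% + 0% transit = 4.5% → €0.53
Tax on all other goods = €1.01 + €1.56 + €1.67 + €1.04 + €0.40 + €0.53 = €6.21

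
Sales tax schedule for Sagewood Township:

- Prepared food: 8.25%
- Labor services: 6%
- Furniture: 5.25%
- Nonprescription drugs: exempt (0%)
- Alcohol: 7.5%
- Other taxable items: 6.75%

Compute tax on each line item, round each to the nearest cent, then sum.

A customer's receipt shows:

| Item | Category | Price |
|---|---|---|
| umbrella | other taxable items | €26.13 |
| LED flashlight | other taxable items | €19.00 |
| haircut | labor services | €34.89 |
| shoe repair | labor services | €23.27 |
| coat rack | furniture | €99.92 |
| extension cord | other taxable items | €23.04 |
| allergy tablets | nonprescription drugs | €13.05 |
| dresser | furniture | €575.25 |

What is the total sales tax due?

€43.54

Umbrella €26.13: other taxable items → 6.75% → €1.76
LED flashlight €19.00: other taxable items → 6.75% → €1.28
Haircut €34.89: labor services → 6% → €2.09
Shoe repair €23.27: labor services → 6% → €1.40
Coat rack €99.92: furniture → 5.25% → €5.25
Extension cord €23.04: other taxable items → 6.75% → €1.56
Allergy tablets €13.05: nonprescription drugs → 0% → €0.00
Dresser €575.25: furniture → 5.25% → €30.20
Total tax = €1.76 + €1.28 + €2.09 + €1.40 + €5.25 + €1.56 + €30.20 = €43.54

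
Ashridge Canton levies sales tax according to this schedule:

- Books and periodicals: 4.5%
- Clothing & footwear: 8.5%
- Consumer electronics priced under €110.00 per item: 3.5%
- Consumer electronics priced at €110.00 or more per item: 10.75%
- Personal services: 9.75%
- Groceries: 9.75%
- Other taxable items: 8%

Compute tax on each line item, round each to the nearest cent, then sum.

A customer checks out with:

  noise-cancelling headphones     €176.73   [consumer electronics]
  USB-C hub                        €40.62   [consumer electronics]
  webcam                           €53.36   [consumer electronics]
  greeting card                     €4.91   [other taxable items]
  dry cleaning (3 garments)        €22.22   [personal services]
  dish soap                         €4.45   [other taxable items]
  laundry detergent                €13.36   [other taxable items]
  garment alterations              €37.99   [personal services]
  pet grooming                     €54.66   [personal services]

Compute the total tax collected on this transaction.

Noise-cancelling headphones €176.73: consumer electronics, €110.00 or more → 10.75% → €19.00
USB-C hub €40.62: consumer electronics, under €110.00 → 3.5% → €1.42
Webcam €53.36: consumer electronics, under €110.00 → 3.5% → €1.87
Greeting card €4.91: other taxable items → 8% → €0.39
Dry cleaning (3 garments) €22.22: personal services → 9.75% → €2.17
Dish soap €4.45: other taxable items → 8% → €0.36
Laundry detergent €13.36: other taxable items → 8% → €1.07
Garment alterations €37.99: personal services → 9.75% → €3.70
Pet grooming €54.66: personal services → 9.75% → €5.33
Total tax = €19.00 + €1.42 + €1.87 + €0.39 + €2.17 + €0.36 + €1.07 + €3.70 + €5.33 = €35.31

€35.31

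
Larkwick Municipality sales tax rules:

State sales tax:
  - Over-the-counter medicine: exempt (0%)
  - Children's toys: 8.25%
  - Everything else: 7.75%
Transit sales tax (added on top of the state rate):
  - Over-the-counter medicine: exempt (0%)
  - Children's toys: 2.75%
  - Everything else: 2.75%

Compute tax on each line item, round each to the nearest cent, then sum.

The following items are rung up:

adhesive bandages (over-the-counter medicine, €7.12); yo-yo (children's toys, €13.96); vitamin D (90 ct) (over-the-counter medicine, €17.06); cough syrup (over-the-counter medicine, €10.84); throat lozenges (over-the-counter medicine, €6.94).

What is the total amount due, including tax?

Adhesive bandages €7.12: over-the-counter medicine → 0% + 0% transit = 0% → €0.00
Yo-yo €13.96: children's toys → 8.25% + 2.75% transit = 11% → €1.54
Vitamin D (90 ct) €17.06: over-the-counter medicine → 0% + 0% transit = 0% → €0.00
Cough syrup €10.84: over-the-counter medicine → 0% + 0% transit = 0% → €0.00
Throat lozenges €6.94: over-the-counter medicine → 0% + 0% transit = 0% → €0.00
Subtotal = €55.92; tax = €1.54; total due = €57.46

€57.46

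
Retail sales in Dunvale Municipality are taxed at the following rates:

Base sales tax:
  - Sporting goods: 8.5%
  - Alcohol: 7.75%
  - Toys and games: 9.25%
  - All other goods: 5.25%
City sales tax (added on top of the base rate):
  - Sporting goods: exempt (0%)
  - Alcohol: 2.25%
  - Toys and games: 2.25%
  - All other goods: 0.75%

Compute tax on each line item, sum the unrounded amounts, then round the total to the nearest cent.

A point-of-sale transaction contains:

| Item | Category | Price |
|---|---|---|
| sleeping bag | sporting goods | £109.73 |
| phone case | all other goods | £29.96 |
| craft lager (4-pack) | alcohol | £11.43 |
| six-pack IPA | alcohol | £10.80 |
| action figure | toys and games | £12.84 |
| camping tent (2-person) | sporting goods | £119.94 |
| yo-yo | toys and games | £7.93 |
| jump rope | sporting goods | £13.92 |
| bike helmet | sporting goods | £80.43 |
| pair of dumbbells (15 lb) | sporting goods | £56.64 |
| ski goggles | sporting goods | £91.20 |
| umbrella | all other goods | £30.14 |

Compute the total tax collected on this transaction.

£48.33

Sleeping bag £109.73: sporting goods → 8.5% + 0% city = 8.5% → £9.32705
Phone case £29.96: all other goods → 5.25% + 0.75% city = 6% → £1.7976
Craft lager (4-pack) £11.43: alcohol → 7.75% + 2.25% city = 10% → £1.143
Six-pack IPA £10.80: alcohol → 7.75% + 2.25% city = 10% → £1.08
Action figure £12.84: toys and games → 9.25% + 2.25% city = 11.5% → £1.4766
Camping tent (2-person) £119.94: sporting goods → 8.5% + 0% city = 8.5% → £10.1949
Yo-yo £7.93: toys and games → 9.25% + 2.25% city = 11.5% → £0.91195
Jump rope £13.92: sporting goods → 8.5% + 0% city = 8.5% → £1.1832
Bike helmet £80.43: sporting goods → 8.5% + 0% city = 8.5% → £6.83655
Pair of dumbbells (15 lb) £56.64: sporting goods → 8.5% + 0% city = 8.5% → £4.8144
Ski goggles £91.20: sporting goods → 8.5% + 0% city = 8.5% → £7.752
Umbrella £30.14: all other goods → 5.25% + 0.75% city = 6% → £1.8084
Unrounded tax sum = £48.32565 → £48.33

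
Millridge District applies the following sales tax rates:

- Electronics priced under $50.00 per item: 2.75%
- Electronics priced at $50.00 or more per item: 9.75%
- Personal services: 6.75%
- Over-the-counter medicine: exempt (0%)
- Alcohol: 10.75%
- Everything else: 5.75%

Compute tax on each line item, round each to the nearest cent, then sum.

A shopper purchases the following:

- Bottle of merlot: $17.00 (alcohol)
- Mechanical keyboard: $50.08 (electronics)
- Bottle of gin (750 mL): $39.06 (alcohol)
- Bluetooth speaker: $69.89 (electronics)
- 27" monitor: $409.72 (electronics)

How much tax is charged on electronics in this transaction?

$51.64

Mechanical keyboard $50.08: electronics, $50.00 or more → 9.75% → $4.88
Bluetooth speaker $69.89: electronics, $50.00 or more → 9.75% → $6.81
27" monitor $409.72: electronics, $50.00 or more → 9.75% → $39.95
Tax on electronics = $4.88 + $6.81 + $39.95 = $51.64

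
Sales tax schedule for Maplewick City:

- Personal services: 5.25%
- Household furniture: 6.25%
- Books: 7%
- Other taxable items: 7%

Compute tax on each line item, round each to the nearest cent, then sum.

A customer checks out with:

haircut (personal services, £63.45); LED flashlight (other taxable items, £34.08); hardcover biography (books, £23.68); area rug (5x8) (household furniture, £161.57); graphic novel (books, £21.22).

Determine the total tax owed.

£18.97

Haircut £63.45: personal services → 5.25% → £3.33
LED flashlight £34.08: other taxable items → 7% → £2.39
Hardcover biography £23.68: books → 7% → £1.66
Area rug (5x8) £161.57: household furniture → 6.25% → £10.10
Graphic novel £21.22: books → 7% → £1.49
Total tax = £3.33 + £2.39 + £1.66 + £10.10 + £1.49 = £18.97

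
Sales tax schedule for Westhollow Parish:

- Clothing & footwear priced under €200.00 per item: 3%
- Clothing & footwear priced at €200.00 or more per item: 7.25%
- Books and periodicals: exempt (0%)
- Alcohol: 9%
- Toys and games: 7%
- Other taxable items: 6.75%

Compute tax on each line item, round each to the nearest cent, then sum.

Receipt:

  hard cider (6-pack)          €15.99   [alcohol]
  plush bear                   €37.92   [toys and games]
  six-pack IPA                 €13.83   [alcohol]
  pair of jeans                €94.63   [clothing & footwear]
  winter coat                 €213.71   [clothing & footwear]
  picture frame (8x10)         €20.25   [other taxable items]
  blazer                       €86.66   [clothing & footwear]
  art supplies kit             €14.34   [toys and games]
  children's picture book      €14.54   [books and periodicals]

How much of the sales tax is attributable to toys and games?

€3.65

Plush bear €37.92: toys and games → 7% → €2.65
Art supplies kit €14.34: toys and games → 7% → €1.00
Tax on toys and games = €2.65 + €1.00 = €3.65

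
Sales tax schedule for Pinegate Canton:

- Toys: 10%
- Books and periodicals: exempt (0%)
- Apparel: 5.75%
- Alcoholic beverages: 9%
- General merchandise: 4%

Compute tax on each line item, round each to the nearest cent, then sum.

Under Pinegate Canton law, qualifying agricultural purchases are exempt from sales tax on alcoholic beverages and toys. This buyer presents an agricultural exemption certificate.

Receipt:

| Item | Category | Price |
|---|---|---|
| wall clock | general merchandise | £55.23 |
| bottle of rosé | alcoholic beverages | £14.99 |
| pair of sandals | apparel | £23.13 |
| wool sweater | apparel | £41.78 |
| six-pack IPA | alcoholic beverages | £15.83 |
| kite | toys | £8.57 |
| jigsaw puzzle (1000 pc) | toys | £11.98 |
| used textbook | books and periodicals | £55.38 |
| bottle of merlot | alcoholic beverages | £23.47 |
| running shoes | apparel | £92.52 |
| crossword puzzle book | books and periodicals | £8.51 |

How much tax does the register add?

Wall clock £55.23: general merchandise → 4% → £2.21
Bottle of rosé £14.99: alcoholic beverages, buyer-exempt → 0% → £0.00
Pair of sandals £23.13: apparel → 5.75% → £1.33
Wool sweater £41.78: apparel → 5.75% → £2.40
Six-pack IPA £15.83: alcoholic beverages, buyer-exempt → 0% → £0.00
Kite £8.57: toys, buyer-exempt → 0% → £0.00
Jigsaw puzzle (1000 pc) £11.98: toys, buyer-exempt → 0% → £0.00
Used textbook £55.38: books and periodicals → 0% → £0.00
Bottle of merlot £23.47: alcoholic beverages, buyer-exempt → 0% → £0.00
Running shoes £92.52: apparel → 5.75% → £5.32
Crossword puzzle book £8.51: books and periodicals → 0% → £0.00
Total tax = £2.21 + £1.33 + £2.40 + £5.32 = £11.26

£11.26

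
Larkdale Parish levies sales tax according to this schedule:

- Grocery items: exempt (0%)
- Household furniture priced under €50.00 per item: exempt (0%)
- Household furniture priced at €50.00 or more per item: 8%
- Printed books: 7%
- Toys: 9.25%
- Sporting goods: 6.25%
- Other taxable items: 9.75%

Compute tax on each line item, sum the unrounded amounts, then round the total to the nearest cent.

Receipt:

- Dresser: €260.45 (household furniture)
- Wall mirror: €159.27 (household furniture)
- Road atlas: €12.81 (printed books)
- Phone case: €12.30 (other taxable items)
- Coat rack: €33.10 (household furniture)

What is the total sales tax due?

Dresser €260.45: household furniture, €50.00 or more → 8% → €20.836
Wall mirror €159.27: household furniture, €50.00 or more → 8% → €12.7416
Road atlas €12.81: printed books → 7% → €0.8967
Phone case €12.30: other taxable items → 9.75% → €1.19925
Coat rack €33.10: household furniture, under €50.00 → 0% → €0.00
Unrounded tax sum = €35.67355 → €35.67

€35.67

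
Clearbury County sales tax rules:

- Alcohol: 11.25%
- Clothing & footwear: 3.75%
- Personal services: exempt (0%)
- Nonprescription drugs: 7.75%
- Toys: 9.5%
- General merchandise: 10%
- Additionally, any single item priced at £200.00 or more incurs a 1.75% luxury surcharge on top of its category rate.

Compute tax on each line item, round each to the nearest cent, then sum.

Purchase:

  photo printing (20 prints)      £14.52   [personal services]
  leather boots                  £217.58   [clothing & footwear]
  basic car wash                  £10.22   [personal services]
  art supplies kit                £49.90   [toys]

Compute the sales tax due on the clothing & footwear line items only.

£11.97

Leather boots £217.58: clothing & footwear → 3.75% + 1.75% surcharge = 5.5% → £11.97
Tax on clothing & footwear = £11.97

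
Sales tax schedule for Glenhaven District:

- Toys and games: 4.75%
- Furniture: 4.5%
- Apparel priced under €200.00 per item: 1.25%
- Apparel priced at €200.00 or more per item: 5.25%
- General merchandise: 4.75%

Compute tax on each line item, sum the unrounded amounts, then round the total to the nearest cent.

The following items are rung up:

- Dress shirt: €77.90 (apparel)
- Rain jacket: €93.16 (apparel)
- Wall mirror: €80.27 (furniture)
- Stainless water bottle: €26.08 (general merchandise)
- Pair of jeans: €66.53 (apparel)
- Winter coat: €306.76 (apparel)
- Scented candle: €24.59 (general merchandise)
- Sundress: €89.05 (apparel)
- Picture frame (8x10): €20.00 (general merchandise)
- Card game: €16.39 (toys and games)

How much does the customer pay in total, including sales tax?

€828.67

Dress shirt €77.90: apparel, under €200.00 → 1.25% → €0.97375
Rain jacket €93.16: apparel, under €200.00 → 1.25% → €1.1645
Wall mirror €80.27: furniture → 4.5% → €3.61215
Stainless water bottle €26.08: general merchandise → 4.75% → €1.2388
Pair of jeans €66.53: apparel, under €200.00 → 1.25% → €0.831625
Winter coat €306.76: apparel, €200.00 or more → 5.25% → €16.1049
Scented candle €24.59: general merchandise → 4.75% → €1.168025
Sundress €89.05: apparel, under €200.00 → 1.25% → €1.113125
Picture frame (8x10) €20.00: general merchandise → 4.75% → €0.95
Card game €16.39: toys and games → 4.75% → €0.778525
Subtotal = €800.73; unrounded tax = €27.9354 → €27.94; total due = €828.67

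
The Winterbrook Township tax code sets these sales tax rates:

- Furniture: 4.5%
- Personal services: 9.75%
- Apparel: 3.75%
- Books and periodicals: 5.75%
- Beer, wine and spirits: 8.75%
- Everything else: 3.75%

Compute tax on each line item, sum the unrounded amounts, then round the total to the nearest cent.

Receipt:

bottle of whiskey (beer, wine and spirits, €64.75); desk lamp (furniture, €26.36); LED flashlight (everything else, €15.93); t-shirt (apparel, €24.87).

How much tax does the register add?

Bottle of whiskey €64.75: beer, wine and spirits → 8.75% → €5.665625
Desk lamp €26.36: furniture → 4.5% → €1.1862
LED flashlight €15.93: everything else → 3.75% → €0.597375
T-shirt €24.87: apparel → 3.75% → €0.932625
Unrounded tax sum = €8.381825 → €8.38

€8.38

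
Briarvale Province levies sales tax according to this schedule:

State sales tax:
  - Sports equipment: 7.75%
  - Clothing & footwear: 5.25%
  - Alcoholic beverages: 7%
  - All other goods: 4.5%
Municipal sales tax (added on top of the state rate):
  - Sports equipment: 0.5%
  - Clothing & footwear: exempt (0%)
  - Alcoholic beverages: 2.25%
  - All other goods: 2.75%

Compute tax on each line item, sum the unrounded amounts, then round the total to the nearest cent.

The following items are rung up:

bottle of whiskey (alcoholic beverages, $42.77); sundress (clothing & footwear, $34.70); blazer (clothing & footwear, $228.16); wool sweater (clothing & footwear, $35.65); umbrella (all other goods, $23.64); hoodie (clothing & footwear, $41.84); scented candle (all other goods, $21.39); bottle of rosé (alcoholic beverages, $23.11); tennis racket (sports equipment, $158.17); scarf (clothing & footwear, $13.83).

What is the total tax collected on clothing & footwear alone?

Sundress $34.70: clothing & footwear → 5.25% + 0% municipal = 5.25% → $1.82175
Blazer $228.16: clothing & footwear → 5.25% + 0% municipal = 5.25% → $11.9784
Wool sweater $35.65: clothing & footwear → 5.25% + 0% municipal = 5.25% → $1.871625
Hoodie $41.84: clothing & footwear → 5.25% + 0% municipal = 5.25% → $2.1966
Scarf $13.83: clothing & footwear → 5.25% + 0% municipal = 5.25% → $0.726075
Tax on clothing & footwear: unrounded sum = $18.59445 → $18.59

$18.59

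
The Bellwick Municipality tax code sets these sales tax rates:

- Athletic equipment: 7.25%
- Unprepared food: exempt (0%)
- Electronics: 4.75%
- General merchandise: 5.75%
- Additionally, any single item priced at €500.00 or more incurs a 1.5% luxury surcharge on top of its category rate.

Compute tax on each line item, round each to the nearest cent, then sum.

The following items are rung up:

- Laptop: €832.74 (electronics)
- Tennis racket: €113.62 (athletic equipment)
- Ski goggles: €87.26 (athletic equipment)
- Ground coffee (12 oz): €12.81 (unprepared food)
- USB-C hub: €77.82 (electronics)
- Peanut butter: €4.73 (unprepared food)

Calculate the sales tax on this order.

€70.32

Laptop €832.74: electronics → 4.75% + 1.5% surcharge = 6.25% → €52.05
Tennis racket €113.62: athletic equipment → 7.25% → €8.24
Ski goggles €87.26: athletic equipment → 7.25% → €6.33
Ground coffee (12 oz) €12.81: unprepared food → 0% → €0.00
USB-C hub €77.82: electronics → 4.75% → €3.70
Peanut butter €4.73: unprepared food → 0% → €0.00
Total tax = €52.05 + €8.24 + €6.33 + €3.70 = €70.32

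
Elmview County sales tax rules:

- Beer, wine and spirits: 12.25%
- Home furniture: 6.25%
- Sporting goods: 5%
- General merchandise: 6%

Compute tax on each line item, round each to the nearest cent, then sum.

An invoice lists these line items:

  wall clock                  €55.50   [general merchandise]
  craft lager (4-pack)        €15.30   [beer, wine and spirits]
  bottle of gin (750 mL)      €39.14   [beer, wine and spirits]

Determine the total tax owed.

Wall clock €55.50: general merchandise → 6% → €3.33
Craft lager (4-pack) €15.30: beer, wine and spirits → 12.25% → €1.87
Bottle of gin (750 mL) €39.14: beer, wine and spirits → 12.25% → €4.79
Total tax = €3.33 + €1.87 + €4.79 = €9.99

€9.99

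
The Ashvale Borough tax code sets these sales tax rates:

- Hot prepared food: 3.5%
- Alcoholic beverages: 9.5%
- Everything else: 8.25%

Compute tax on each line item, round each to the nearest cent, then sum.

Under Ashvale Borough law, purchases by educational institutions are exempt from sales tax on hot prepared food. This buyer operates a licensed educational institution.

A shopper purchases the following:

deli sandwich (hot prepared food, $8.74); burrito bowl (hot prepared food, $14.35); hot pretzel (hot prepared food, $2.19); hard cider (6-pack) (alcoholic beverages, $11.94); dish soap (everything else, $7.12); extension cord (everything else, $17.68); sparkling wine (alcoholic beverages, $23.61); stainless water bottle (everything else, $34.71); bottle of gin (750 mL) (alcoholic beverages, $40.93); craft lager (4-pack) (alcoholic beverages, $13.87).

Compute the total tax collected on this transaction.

Deli sandwich $8.74: hot prepared food, buyer-exempt → 0% → $0.00
Burrito bowl $14.35: hot prepared food, buyer-exempt → 0% → $0.00
Hot pretzel $2.19: hot prepared food, buyer-exempt → 0% → $0.00
Hard cider (6-pack) $11.94: alcoholic beverages → 9.5% → $1.13
Dish soap $7.12: everything else → 8.25% → $0.59
Extension cord $17.68: everything else → 8.25% → $1.46
Sparkling wine $23.61: alcoholic beverages → 9.5% → $2.24
Stainless water bottle $34.71: everything else → 8.25% → $2.86
Bottle of gin (750 mL) $40.93: alcoholic beverages → 9.5% → $3.89
Craft lager (4-pack) $13.87: alcoholic beverages → 9.5% → $1.32
Total tax = $1.13 + $0.59 + $1.46 + $2.24 + $2.86 + $3.89 + $1.32 = $13.49

$13.49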